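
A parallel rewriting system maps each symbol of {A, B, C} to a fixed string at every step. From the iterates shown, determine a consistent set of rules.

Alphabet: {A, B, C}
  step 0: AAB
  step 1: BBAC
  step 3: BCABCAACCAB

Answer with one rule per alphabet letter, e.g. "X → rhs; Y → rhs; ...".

  step 0 ⇒ step 1: AAB ⇒ B·B·AC
    A ↦ B
    B ↦ AC
    C ↦ CA  (constrained at step 1)

A->B, B->AC, C->CA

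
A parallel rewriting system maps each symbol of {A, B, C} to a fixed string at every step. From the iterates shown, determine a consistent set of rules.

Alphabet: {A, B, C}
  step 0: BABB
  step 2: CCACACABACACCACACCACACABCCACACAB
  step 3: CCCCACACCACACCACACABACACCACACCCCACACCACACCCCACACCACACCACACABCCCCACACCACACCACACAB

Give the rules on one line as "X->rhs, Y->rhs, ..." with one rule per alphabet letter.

A->ACA, B->CAB, C->CC

  step 2 ⇒ step 3: CCACACABACACCACACCACACABCCACACAB ⇒ CC·CC·ACA·CC·ACA·CC·ACA·CAB·ACA·CC·ACA·CC·CC·ACA·CC·ACA·CC·CC·ACA·CC·ACA·CC·ACA·CAB·CC·CC·ACA·CC·ACA·CC·ACA·CAB
    A ↦ ACA
    B ↦ CAB
    C ↦ CC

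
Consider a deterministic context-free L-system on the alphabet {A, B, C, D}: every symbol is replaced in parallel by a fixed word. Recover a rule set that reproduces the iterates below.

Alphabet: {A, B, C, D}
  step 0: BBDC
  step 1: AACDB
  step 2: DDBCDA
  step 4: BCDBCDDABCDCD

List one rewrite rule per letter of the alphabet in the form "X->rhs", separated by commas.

A->D, B->A, C->B, D->CD

  step 1 ⇒ step 2: AACDB ⇒ D·D·B·CD·A
    A ↦ D
    B ↦ A
    C ↦ B
    D ↦ CD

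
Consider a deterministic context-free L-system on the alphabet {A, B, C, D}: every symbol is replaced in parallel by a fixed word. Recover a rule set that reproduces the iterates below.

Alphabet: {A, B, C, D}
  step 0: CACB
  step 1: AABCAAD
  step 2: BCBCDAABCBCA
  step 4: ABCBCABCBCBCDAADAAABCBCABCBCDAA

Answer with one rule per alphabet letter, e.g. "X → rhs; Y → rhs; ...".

  step 1 ⇒ step 2: AABCAAD ⇒ BC·BC·D·AA·BC·BC·A
    A ↦ BC
    B ↦ D
    C ↦ AA
    D ↦ A

A->BC, B->D, C->AA, D->A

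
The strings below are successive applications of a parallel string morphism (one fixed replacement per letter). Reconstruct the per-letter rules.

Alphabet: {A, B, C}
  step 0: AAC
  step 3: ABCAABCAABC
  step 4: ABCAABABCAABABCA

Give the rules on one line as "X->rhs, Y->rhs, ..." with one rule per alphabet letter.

  step 3 ⇒ step 4: ABCAABCAABC ⇒ AB·C·A·AB·AB·C·A·AB·AB·C·A
    A ↦ AB
    B ↦ C
    C ↦ A

A->AB, B->C, C->A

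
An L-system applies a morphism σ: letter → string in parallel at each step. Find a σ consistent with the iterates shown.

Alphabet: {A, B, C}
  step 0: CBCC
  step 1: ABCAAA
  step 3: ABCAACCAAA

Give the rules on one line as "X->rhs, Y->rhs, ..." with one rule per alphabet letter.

A->C, B->BCA, C->A

  step 0 ⇒ step 1: CBCC ⇒ A·BCA·A·A
    B ↦ BCA
    C ↦ A
    A ↦ C  (constrained at step 1)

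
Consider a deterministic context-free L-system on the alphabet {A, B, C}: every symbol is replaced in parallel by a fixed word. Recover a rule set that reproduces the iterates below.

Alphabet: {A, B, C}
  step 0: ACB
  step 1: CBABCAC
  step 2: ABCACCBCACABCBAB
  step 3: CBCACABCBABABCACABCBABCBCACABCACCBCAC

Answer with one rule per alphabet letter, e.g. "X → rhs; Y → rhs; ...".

A->CB, B->CAC, C->AB

  step 2 ⇒ step 3: ABCACCBCACABCBAB ⇒ CB·CAC·AB·CB·AB·AB·CAC·AB·CB·AB·CB·CAC·AB·CAC·CB·CAC
    A ↦ CB
    B ↦ CAC
    C ↦ AB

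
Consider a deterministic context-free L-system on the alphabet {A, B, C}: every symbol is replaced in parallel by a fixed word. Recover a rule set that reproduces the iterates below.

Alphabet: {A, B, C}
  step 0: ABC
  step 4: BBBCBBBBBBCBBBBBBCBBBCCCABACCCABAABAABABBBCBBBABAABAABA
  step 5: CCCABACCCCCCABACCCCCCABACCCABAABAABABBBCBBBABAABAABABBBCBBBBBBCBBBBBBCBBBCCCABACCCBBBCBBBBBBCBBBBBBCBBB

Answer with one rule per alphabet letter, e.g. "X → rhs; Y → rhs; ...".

  step 4 ⇒ step 5: BBBCBBBBBBCBBBBBBCBBBCCCABACCCABAABAABABBBCBBBABAABAABA ⇒ C·C·C·ABA·C·C·C·C·C·C·ABA·C·C·C·C·C·C·ABA·C·C·C·ABA·ABA·ABA·BBB·C·BBB·ABA·ABA·ABA·BBB·C·BBB·BBB·C·BBB·BBB·C·BBB·C·C·C·ABA·C·C·C·BBB·C·BBB·BBB·C·BBB·BBB·C·BBB
    A ↦ BBB
    B ↦ C
    C ↦ ABA

A->BBB, B->C, C->ABA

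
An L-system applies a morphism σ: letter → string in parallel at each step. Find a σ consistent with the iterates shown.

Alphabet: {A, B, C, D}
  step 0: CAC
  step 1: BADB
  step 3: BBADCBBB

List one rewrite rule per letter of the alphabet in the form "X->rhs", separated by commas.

  step 0 ⇒ step 1: CAC ⇒ B·AD·B
    A ↦ AD
    C ↦ B
    B ↦ CC  (constrained at step 1)
    D ↦ C  (constrained at step 1)

A->AD, B->CC, C->B, D->C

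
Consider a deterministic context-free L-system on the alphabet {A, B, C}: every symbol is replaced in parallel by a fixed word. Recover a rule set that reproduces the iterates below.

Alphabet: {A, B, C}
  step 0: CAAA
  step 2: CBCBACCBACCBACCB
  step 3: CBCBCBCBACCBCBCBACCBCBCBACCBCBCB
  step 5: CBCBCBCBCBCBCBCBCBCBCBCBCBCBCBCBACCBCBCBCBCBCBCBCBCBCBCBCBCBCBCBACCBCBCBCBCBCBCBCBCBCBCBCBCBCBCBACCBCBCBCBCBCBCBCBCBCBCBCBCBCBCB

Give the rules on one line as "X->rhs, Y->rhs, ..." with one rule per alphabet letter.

  step 2 ⇒ step 3: CBCBACCBACCBACCB ⇒ CB·CB·CB·CB·AC·CB·CB·CB·AC·CB·CB·CB·AC·CB·CB·CB
    A ↦ AC
    B ↦ CB
    C ↦ CB

A->AC, B->CB, C->CB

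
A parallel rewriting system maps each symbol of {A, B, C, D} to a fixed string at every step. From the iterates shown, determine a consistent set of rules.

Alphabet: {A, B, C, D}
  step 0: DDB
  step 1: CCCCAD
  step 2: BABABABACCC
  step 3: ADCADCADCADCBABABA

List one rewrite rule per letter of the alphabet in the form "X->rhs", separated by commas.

  step 2 ⇒ step 3: BABABABACCC ⇒ AD·C·AD·C·AD·C·AD·C·BA·BA·BA
    A ↦ C
    B ↦ AD
    C ↦ BA
  step 0 ⇒ step 1: DDB ⇒ CC·CC·AD
    D ↦ CC

A->C, B->AD, C->BA, D->CC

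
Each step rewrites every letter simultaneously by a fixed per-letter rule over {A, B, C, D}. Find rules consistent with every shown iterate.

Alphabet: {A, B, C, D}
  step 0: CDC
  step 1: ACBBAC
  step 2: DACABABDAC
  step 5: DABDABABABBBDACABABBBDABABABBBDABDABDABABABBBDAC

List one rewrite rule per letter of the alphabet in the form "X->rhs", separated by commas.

A->D, B->AB, C->AC, D->BB

  step 1 ⇒ step 2: ACBBAC ⇒ D·AC·AB·AB·D·AC
    A ↦ D
    B ↦ AB
    C ↦ AC
  step 0 ⇒ step 1: CDC ⇒ AC·BB·AC
    D ↦ BB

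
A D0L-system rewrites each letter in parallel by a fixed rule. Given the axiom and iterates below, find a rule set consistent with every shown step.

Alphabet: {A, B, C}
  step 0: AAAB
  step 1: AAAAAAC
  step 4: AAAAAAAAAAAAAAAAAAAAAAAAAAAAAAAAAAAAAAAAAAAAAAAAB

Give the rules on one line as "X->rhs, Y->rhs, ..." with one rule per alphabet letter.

  step 0 ⇒ step 1: AAAB ⇒ AA·AA·AA·C
    A ↦ AA
    B ↦ C
    C ↦ B  (constrained at step 1)

A->AA, B->C, C->B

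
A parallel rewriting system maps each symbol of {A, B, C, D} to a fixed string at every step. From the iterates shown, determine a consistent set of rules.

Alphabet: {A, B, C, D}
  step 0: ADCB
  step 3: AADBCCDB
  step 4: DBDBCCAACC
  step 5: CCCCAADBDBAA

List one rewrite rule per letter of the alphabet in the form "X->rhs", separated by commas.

A->DB, B->C, C->A, D->C

  step 4 ⇒ step 5: DBDBCCAACC ⇒ C·C·C·C·A·A·DB·DB·A·A
    A ↦ DB
    B ↦ C
    C ↦ A
    D ↦ C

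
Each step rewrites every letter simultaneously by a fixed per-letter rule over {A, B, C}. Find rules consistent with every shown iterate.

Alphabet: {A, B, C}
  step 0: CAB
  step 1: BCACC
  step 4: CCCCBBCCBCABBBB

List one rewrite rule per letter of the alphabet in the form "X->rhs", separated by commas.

  step 0 ⇒ step 1: CAB ⇒ B·CA·CC
    A ↦ CA
    B ↦ CC
    C ↦ B

A->CA, B->CC, C->B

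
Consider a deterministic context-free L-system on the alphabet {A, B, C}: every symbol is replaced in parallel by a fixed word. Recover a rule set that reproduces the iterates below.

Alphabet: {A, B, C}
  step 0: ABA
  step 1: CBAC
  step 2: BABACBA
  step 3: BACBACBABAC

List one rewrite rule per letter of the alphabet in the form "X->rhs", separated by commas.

A->C, B->BA, C->BA

  step 2 ⇒ step 3: BABACBA ⇒ BA·C·BA·C·BA·BA·C
    A ↦ C
    B ↦ BA
    C ↦ BA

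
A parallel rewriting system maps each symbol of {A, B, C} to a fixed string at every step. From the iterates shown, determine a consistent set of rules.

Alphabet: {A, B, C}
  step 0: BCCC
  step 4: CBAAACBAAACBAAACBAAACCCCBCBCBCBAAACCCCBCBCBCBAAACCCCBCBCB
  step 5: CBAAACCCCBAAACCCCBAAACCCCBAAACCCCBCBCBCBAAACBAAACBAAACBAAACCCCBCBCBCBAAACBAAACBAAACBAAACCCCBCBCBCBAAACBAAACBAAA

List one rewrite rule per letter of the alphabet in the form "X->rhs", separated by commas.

A->C, B->AAA, C->CB

  step 4 ⇒ step 5: CBAAACBAAACBAAACBAAACCCCBCBCBCBAAACCCCBCBCBCBAAACCCCBCBCB ⇒ CB·AAA·C·C·C·CB·AAA·C·C·C·CB·AAA·C·C·C·CB·AAA·C·C·C·CB·CB·CB·CB·AAA·CB·AAA·CB·AAA·CB·AAA·C·C·C·CB·CB·CB·CB·AAA·CB·AAA·CB·AAA·CB·AAA·C·C·C·CB·CB·CB·CB·AAA·CB·AAA·CB·AAA
    A ↦ C
    B ↦ AAA
    C ↦ CB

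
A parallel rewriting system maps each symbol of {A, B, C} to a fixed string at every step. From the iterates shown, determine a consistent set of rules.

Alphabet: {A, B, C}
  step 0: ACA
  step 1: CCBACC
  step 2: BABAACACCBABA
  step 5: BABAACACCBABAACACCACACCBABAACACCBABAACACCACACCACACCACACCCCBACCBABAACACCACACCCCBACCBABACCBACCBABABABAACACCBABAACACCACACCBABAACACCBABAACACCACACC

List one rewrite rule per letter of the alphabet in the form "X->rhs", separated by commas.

  step 1 ⇒ step 2: CCBACC ⇒ BA·BA·ACA·CC·BA·BA
    A ↦ CC
    B ↦ ACA
    C ↦ BA

A->CC, B->ACA, C->BA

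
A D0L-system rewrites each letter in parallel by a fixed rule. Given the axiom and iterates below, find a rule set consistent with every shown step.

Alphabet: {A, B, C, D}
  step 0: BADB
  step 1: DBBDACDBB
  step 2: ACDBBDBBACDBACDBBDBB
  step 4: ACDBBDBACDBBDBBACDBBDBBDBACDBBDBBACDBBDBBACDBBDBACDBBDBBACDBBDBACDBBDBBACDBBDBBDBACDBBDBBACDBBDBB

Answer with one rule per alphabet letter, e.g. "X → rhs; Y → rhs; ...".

A->D, B->DBB, C->B, D->AC

  step 1 ⇒ step 2: DBBDACDBB ⇒ AC·DBB·DBB·AC·D·B·AC·DBB·DBB
    A ↦ D
    B ↦ DBB
    C ↦ B
    D ↦ AC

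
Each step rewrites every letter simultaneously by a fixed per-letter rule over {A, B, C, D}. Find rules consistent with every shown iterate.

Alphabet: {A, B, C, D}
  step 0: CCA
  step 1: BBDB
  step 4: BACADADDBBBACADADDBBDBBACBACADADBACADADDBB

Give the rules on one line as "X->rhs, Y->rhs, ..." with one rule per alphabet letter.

  step 0 ⇒ step 1: CCA ⇒ B·B·DB
    A ↦ DB
    C ↦ B
    B ↦ AD  (constrained at step 1)
    D ↦ BAC  (constrained at step 1)

A->DB, B->AD, C->B, D->BAC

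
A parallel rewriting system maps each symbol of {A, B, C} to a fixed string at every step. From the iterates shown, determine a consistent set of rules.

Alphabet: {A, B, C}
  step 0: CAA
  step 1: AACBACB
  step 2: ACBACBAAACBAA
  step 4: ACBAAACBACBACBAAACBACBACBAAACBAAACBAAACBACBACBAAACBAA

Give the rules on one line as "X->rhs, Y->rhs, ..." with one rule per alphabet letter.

  step 1 ⇒ step 2: AACBACB ⇒ ACB·ACB·A·A·ACB·A·A
    A ↦ ACB
    B ↦ A
    C ↦ A

A->ACB, B->A, C->A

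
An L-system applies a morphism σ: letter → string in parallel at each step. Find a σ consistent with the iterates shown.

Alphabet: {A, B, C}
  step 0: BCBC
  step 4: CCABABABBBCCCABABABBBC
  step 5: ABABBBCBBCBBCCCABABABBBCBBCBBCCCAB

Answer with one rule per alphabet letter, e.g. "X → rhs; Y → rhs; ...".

  step 4 ⇒ step 5: CCABABABBBCCCABABABBBC ⇒ AB·AB·BB·C·BB·C·BB·C·C·C·AB·AB·AB·BB·C·BB·C·BB·C·C·C·AB
    A ↦ BB
    B ↦ C
    C ↦ AB

A->BB, B->C, C->AB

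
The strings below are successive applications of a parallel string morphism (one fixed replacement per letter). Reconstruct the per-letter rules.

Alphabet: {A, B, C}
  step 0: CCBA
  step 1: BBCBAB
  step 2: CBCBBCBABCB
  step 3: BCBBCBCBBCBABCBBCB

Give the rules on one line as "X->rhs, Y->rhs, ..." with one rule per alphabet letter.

  step 2 ⇒ step 3: CBCBBCBABCB ⇒ B·CB·B·CB·CB·B·CB·AB·CB·B·CB
    A ↦ AB
    B ↦ CB
    C ↦ B

A->AB, B->CB, C->B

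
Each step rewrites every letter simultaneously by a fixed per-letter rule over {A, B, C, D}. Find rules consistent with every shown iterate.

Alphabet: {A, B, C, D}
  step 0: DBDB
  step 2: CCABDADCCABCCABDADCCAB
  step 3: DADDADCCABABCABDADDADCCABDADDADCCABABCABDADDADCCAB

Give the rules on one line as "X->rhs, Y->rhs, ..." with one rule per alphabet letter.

  step 2 ⇒ step 3: CCABDADCCABCCABDADCCAB ⇒ DAD·DAD·C·CAB·AB·C·AB·DAD·DAD·C·CAB·DAD·DAD·C·CAB·AB·C·AB·DAD·DAD·C·CAB
    A ↦ C
    B ↦ CAB
    C ↦ DAD
    D ↦ AB

A->C, B->CAB, C->DAD, D->AB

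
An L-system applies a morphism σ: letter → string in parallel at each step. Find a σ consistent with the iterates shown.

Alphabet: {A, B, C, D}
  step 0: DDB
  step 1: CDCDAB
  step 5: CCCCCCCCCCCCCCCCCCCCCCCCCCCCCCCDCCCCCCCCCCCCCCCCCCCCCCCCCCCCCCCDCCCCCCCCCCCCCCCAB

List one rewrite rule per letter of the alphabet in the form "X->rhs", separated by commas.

  step 0 ⇒ step 1: DDB ⇒ CD·CD·AB
    B ↦ AB
    D ↦ CD
    A ↦ C  (constrained at step 1)
    C ↦ CC  (constrained at step 1)

A->C, B->AB, C->CC, D->CD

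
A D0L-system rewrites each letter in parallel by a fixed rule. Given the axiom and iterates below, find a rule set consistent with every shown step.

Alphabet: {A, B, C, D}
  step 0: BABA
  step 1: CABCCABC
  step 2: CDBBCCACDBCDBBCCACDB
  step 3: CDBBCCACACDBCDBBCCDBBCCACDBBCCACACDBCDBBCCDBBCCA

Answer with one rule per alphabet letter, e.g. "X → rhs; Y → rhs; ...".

  step 2 ⇒ step 3: CDBBCCACDBCDBBCCACDB ⇒ CDB·BC·CA·CA·CDB·CDB·BC·CDB·BC·CA·CDB·BC·CA·CA·CDB·CDB·BC·CDB·BC·CA
    A ↦ BC
    B ↦ CA
    C ↦ CDB
    D ↦ BC

A->BC, B->CA, C->CDB, D->BC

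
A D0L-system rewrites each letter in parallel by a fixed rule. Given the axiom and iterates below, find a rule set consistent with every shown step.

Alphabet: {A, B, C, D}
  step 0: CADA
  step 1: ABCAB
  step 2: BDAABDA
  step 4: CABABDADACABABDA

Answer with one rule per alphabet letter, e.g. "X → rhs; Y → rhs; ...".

A->B, B->DA, C->A, D->CA

  step 1 ⇒ step 2: ABCAB ⇒ B·DA·A·B·DA
    A ↦ B
    B ↦ DA
    C ↦ A
  step 0 ⇒ step 1: CADA ⇒ A·B·CA·B
    D ↦ CA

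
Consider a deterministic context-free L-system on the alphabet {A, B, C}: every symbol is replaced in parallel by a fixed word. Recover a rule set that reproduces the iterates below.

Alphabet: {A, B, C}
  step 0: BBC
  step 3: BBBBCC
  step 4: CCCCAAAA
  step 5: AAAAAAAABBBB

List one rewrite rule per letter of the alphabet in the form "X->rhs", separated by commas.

  step 4 ⇒ step 5: CCCCAAAA ⇒ AA·AA·AA·AA·B·B·B·B
    A ↦ B
    C ↦ AA
  step 3 ⇒ step 4: BBBBCC ⇒ C·C·C·C·AA·AA
    B ↦ C

A->B, B->C, C->AA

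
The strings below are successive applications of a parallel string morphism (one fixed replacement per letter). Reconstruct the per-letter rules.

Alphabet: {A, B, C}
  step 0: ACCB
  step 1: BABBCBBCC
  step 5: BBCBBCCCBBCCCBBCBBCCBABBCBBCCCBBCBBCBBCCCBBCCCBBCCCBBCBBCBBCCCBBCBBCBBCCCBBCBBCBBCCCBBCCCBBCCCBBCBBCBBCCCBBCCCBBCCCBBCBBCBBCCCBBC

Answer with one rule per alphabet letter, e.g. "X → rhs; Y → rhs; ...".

  step 0 ⇒ step 1: ACCB ⇒ BA·BBC·BBC·C
    A ↦ BA
    B ↦ C
    C ↦ BBC

A->BA, B->C, C->BBC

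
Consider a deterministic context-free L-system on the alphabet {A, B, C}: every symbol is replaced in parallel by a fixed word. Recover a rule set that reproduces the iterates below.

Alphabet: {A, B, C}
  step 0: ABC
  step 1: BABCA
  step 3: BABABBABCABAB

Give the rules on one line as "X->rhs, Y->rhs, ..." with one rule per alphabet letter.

  step 0 ⇒ step 1: ABC ⇒ B·AB·CA
    A ↦ B
    B ↦ AB
    C ↦ CA

A->B, B->AB, C->CA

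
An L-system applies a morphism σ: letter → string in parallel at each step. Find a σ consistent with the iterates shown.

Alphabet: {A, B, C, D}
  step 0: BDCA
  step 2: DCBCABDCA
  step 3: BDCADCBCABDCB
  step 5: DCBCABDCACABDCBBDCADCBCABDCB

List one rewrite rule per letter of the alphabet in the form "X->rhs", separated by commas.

  step 2 ⇒ step 3: DCBCABDCA ⇒ B·D·CA·D·CB·CA·B·D·CB
    A ↦ CB
    B ↦ CA
    C ↦ D
    D ↦ B

A->CB, B->CA, C->D, D->B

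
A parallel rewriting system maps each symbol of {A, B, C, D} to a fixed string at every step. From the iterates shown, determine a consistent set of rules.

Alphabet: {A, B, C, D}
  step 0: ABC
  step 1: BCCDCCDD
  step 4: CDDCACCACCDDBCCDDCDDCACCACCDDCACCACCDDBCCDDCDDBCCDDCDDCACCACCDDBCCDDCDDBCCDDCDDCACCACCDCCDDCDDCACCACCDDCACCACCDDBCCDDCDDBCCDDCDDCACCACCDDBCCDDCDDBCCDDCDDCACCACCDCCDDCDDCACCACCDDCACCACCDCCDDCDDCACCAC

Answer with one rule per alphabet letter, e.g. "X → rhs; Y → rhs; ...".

A->BC, B->CDC, C->CDD, D->CAC

  step 0 ⇒ step 1: ABC ⇒ BC·CDC·CDD
    A ↦ BC
    B ↦ CDC
    C ↦ CDD
    D ↦ CAC  (constrained at step 1)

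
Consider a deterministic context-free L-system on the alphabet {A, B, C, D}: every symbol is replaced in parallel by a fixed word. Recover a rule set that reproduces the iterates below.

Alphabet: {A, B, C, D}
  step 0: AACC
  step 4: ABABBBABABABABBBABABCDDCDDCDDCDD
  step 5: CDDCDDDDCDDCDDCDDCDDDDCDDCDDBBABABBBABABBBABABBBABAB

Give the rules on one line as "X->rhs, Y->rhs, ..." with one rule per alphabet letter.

  step 4 ⇒ step 5: ABABBBABABABABBBABABCDDCDDCDDCDD ⇒ CD·D·CD·D·D·D·CD·D·CD·D·CD·D·CD·D·D·D·CD·D·CD·D·BB·AB·AB·BB·AB·AB·BB·AB·AB·BB·AB·AB
    A ↦ CD
    B ↦ D
    C ↦ BB
    D ↦ AB

A->CD, B->D, C->BB, D->AB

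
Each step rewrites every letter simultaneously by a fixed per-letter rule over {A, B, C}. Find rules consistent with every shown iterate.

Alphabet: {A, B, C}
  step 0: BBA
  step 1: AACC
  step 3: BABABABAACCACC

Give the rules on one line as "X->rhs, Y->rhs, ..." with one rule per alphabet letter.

  step 0 ⇒ step 1: BBA ⇒ A·A·CC
    A ↦ CC
    B ↦ A
    C ↦ BA  (constrained at step 1)

A->CC, B->A, C->BA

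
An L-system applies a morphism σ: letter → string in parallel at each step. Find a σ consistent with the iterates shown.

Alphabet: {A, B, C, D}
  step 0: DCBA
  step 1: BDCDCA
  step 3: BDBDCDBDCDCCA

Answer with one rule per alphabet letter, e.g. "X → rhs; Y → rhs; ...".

  step 0 ⇒ step 1: DCBA ⇒ B·DC·D·CA
    A ↦ CA
    B ↦ D
    C ↦ DC
    D ↦ B

A->CA, B->D, C->DC, D->B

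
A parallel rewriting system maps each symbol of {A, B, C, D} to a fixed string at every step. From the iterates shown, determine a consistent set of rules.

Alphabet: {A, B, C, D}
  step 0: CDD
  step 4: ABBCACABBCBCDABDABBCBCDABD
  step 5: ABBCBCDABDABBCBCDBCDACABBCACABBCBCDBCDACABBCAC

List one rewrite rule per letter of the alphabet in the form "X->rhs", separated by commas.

  step 4 ⇒ step 5: ABBCACABBCBCDABDABBCBCDABD ⇒ AB·BC·BC·D·AB·D·AB·BC·BC·D·BC·D·AC·AB·BC·AC·AB·BC·BC·D·BC·D·AC·AB·BC·AC
    A ↦ AB
    B ↦ BC
    C ↦ D
    D ↦ AC

A->AB, B->BC, C->D, D->AC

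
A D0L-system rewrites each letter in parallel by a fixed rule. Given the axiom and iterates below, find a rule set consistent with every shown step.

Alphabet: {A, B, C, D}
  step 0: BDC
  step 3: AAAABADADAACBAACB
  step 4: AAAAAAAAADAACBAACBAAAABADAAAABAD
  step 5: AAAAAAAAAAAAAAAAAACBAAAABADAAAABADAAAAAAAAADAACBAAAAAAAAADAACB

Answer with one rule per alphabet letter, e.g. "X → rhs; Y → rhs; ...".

  step 4 ⇒ step 5: AAAAAAAAADAACBAACBAAAABADAAAABAD ⇒ AA·AA·AA·AA·AA·AA·AA·AA·AA·CB·AA·AA·B·AD·AA·AA·B·AD·AA·AA·AA·AA·AD·AA·CB·AA·AA·AA·AA·AD·AA·CB
    A ↦ AA
    B ↦ AD
    C ↦ B
    D ↦ CB

A->AA, B->AD, C->B, D->CB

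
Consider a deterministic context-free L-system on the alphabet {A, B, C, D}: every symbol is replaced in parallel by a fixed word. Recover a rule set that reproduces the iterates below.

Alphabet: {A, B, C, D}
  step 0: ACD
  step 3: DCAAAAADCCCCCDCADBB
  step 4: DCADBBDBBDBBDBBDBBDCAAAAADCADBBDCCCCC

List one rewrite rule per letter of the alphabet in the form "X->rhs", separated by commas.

  step 3 ⇒ step 4: DCAAAAADCCCCCDCADBB ⇒ DC·A·DBB·DBB·DBB·DBB·DBB·DC·A·A·A·A·A·DC·A·DBB·DC·CC·CC
    A ↦ DBB
    B ↦ CC
    C ↦ A
    D ↦ DC

A->DBB, B->CC, C->A, D->DC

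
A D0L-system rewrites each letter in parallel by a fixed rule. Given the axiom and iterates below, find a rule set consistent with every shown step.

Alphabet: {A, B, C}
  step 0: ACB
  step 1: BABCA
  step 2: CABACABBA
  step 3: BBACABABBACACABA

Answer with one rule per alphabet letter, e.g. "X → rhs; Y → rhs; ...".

A->BA, B->CA, C->B

  step 2 ⇒ step 3: CABACABBA ⇒ B·BA·CA·BA·B·BA·CA·CA·BA
    A ↦ BA
    B ↦ CA
    C ↦ B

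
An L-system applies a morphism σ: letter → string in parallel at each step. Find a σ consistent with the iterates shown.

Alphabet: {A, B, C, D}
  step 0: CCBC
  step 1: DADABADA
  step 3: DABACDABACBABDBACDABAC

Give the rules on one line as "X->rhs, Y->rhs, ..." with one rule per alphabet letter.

  step 0 ⇒ step 1: CCBC ⇒ DA·DA·BA·DA
    B ↦ BA
    C ↦ DA
    A ↦ BD  (constrained at step 1)
    D ↦ C  (constrained at step 1)

A->BD, B->BA, C->DA, D->C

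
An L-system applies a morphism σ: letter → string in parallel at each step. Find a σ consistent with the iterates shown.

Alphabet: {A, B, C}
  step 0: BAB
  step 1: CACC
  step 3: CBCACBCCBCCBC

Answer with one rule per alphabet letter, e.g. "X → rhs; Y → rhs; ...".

A->AC, B->C, C->BC

  step 0 ⇒ step 1: BAB ⇒ C·AC·C
    A ↦ AC
    B ↦ C
    C ↦ BC  (constrained at step 1)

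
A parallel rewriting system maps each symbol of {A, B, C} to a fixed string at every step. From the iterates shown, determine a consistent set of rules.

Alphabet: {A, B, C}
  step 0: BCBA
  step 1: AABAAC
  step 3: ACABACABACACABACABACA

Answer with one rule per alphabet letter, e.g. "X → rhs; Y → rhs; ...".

  step 0 ⇒ step 1: BCBA ⇒ A·AB·A·AC
    A ↦ AC
    B ↦ A
    C ↦ AB

A->AC, B->A, C->AB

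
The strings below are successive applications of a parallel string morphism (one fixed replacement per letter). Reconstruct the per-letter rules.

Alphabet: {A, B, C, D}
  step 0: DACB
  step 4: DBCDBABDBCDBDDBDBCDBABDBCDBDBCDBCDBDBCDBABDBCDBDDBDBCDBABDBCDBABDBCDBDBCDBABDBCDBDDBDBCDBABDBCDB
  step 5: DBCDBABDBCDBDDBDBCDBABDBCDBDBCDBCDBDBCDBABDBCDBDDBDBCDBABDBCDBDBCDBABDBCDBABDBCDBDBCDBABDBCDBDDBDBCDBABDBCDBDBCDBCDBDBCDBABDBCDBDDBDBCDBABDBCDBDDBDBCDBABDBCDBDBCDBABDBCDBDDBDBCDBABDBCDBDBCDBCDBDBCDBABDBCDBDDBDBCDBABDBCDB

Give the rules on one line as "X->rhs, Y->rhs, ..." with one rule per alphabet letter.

  step 4 ⇒ step 5: DBCDBABDBCDBDDBDBCDBABDBCDBDBCDBCDBDBCDBABDBCDBDDBDBCDBABDBCDBABDBCDBDBCDBABDBCDBDDBDBCDBABDBCDB ⇒ DBC·DB·AB·DBC·DB·D·DB·DBC·DB·AB·DBC·DB·DBC·DBC·DB·DBC·DB·AB·DBC·DB·D·DB·DBC·DB·AB·DBC·DB·DBC·DB·AB·DBC·DB·AB·DBC·DB·DBC·DB·AB·DBC·DB·D·DB·DBC·DB·AB·DBC·DB·DBC·DBC·DB·DBC·DB·AB·DBC·DB·D·DB·DBC·DB·AB·DBC·DB·D·DB·DBC·DB·AB·DBC·DB·DBC·DB·AB·DBC·DB·D·DB·DBC·DB·AB·DBC·DB·DBC·DBC·DB·DBC·DB·AB·DBC·DB·D·DB·DBC·DB·AB·DBC·DB
    A ↦ D
    B ↦ DB
    C ↦ AB
    D ↦ DBC

A->D, B->DB, C->AB, D->DBC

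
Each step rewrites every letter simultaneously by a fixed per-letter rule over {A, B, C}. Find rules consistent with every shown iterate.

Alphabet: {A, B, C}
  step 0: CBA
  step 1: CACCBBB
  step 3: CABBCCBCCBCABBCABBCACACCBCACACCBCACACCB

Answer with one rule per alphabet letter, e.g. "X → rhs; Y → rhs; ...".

A->BB, B->CCB, C->CA

  step 0 ⇒ step 1: CBA ⇒ CA·CCB·BB
    A ↦ BB
    B ↦ CCB
    C ↦ CA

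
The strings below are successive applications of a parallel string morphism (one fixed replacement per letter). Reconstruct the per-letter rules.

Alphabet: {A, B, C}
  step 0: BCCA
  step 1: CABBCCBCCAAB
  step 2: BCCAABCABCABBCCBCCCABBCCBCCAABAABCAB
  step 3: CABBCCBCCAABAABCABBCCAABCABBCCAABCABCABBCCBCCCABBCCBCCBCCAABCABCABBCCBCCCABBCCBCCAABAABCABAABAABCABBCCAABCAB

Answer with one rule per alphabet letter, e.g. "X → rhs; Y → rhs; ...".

A->AAB, B->CAB, C->BCC

  step 2 ⇒ step 3: BCCAABCABCABBCCBCCCABBCCBCCAABAABCAB ⇒ CAB·BCC·BCC·AAB·AAB·CAB·BCC·AAB·CAB·BCC·AAB·CAB·CAB·BCC·BCC·CAB·BCC·BCC·BCC·AAB·CAB·CAB·BCC·BCC·CAB·BCC·BCC·AAB·AAB·CAB·AAB·AAB·CAB·BCC·AAB·CAB
    A ↦ AAB
    B ↦ CAB
    C ↦ BCC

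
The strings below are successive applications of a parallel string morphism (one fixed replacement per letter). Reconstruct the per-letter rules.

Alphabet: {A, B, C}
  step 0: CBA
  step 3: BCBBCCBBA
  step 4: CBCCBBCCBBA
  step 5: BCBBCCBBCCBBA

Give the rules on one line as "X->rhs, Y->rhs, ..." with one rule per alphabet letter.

  step 4 ⇒ step 5: CBCCBBCCBBA ⇒ B·C·B·B·C·C·B·B·C·C·BBA
    A ↦ BBA
    B ↦ C
    C ↦ B

A->BBA, B->C, C->B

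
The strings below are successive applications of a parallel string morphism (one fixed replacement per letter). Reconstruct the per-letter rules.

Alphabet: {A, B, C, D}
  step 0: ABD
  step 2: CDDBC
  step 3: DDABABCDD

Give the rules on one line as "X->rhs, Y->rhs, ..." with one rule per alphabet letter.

  step 2 ⇒ step 3: CDDBC ⇒ DD·AB·AB·C·DD
    B ↦ C
    C ↦ DD
    D ↦ AB
    A ↦ B  (constrained at step 0)

A->B, B->C, C->DD, D->AB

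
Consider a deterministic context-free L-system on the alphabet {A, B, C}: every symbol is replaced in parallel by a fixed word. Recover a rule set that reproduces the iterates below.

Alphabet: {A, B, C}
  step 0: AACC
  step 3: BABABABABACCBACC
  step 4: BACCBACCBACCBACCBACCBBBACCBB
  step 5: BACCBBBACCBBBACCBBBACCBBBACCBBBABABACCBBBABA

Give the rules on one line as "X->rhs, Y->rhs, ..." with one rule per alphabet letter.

A->CC, B->BA, C->B

  step 4 ⇒ step 5: BACCBACCBACCBACCBACCBBBACCBB ⇒ BA·CC·B·B·BA·CC·B·B·BA·CC·B·B·BA·CC·B·B·BA·CC·B·B·BA·BA·BA·CC·B·B·BA·BA
    A ↦ CC
    B ↦ BA
    C ↦ B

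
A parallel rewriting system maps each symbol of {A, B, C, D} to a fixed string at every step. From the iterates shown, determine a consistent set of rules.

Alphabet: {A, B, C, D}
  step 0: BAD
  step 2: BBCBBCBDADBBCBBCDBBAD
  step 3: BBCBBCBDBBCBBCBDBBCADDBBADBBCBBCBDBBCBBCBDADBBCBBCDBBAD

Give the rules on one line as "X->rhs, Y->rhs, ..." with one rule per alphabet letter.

  step 2 ⇒ step 3: BBCBBCBDADBBCBBCDBBAD ⇒ BBC·BBC·BD·BBC·BBC·BD·BBC·AD·DBB·AD·BBC·BBC·BD·BBC·BBC·BD·AD·BBC·BBC·DBB·AD
    A ↦ DBB
    B ↦ BBC
    C ↦ BD
    D ↦ AD

A->DBB, B->BBC, C->BD, D->AD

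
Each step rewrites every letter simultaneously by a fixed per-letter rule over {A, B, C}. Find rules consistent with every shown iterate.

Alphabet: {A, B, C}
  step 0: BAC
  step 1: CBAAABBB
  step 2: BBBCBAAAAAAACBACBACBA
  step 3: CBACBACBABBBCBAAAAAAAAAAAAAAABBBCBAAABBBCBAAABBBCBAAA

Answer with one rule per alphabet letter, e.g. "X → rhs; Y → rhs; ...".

A->AA, B->CBA, C->BBB

  step 2 ⇒ step 3: BBBCBAAAAAAACBACBACBA ⇒ CBA·CBA·CBA·BBB·CBA·AA·AA·AA·AA·AA·AA·AA·BBB·CBA·AA·BBB·CBA·AA·BBB·CBA·AA
    A ↦ AA
    B ↦ CBA
    C ↦ BBB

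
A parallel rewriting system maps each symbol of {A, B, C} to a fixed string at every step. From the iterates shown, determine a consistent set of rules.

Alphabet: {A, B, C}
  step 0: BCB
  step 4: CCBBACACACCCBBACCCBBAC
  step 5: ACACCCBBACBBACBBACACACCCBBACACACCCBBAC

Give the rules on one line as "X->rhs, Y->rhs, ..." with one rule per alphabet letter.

A->BB, B->C, C->AC

  step 4 ⇒ step 5: CCBBACACACCCBBACCCBBAC ⇒ AC·AC·C·C·BB·AC·BB·AC·BB·AC·AC·AC·C·C·BB·AC·AC·AC·C·C·BB·AC
    A ↦ BB
    B ↦ C
    C ↦ AC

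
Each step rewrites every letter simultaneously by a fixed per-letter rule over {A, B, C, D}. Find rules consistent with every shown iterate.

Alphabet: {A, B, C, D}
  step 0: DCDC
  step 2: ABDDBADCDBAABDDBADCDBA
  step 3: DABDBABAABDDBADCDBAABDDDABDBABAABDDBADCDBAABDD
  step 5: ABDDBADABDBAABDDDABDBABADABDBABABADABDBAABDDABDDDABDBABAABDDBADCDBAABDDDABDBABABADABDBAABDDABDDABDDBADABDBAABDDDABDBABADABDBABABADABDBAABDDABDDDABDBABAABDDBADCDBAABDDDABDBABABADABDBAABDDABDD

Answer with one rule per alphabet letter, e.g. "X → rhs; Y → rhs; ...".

A->D, B->ABD, C->DCD, D->BA

  step 2 ⇒ step 3: ABDDBADCDBAABDDBADCDBA ⇒ D·ABD·BA·BA·ABD·D·BA·DCD·BA·ABD·D·D·ABD·BA·BA·ABD·D·BA·DCD·BA·ABD·D
    A ↦ D
    B ↦ ABD
    C ↦ DCD
    D ↦ BA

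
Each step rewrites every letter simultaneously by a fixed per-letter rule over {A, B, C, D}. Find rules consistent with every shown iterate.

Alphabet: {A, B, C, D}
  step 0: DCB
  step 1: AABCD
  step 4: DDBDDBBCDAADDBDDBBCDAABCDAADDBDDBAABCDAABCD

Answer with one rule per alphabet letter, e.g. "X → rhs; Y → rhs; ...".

  step 0 ⇒ step 1: DCB ⇒ A·A·BCD
    B ↦ BCD
    C ↦ A
    D ↦ A
    A ↦ DDB  (constrained at step 1)

A->DDB, B->BCD, C->A, D->A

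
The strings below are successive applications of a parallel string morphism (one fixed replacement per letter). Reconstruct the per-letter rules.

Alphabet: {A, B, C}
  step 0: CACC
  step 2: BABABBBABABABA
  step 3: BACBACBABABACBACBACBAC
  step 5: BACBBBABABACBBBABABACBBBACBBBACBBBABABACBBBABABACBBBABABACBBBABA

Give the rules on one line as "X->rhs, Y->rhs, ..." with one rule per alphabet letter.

A->C, B->BA, C->BB

  step 2 ⇒ step 3: BABABBBABABABA ⇒ BA·C·BA·C·BA·BA·BA·C·BA·C·BA·C·BA·C
    A ↦ C
    B ↦ BA
    C ↦ BB  (constrained at step 0)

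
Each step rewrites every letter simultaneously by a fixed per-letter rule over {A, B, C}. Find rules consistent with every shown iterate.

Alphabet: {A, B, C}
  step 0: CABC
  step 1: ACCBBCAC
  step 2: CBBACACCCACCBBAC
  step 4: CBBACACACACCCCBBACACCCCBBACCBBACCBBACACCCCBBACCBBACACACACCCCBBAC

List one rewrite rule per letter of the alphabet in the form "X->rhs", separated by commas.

  step 1 ⇒ step 2: ACCBBCAC ⇒ CBB·AC·AC·C·C·AC·CBB·AC
    A ↦ CBB
    B ↦ C
    C ↦ AC

A->CBB, B->C, C->AC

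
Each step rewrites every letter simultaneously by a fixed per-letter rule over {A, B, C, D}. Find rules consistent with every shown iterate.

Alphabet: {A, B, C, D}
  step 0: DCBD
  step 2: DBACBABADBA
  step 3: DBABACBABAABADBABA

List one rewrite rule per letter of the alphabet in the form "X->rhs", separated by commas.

  step 2 ⇒ step 3: DBACBABADBA ⇒ DB·A·BA·CB·A·BA·A·BA·DB·A·BA
    A ↦ BA
    B ↦ A
    C ↦ CB
    D ↦ DB

A->BA, B->A, C->CB, D->DB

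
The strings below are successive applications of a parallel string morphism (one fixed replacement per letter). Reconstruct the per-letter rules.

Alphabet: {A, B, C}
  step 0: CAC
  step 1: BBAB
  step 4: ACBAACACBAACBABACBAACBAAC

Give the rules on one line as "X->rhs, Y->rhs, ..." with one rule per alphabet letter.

A->BA, B->AC, C->B

  step 0 ⇒ step 1: CAC ⇒ B·BA·B
    A ↦ BA
    C ↦ B
    B ↦ AC  (constrained at step 1)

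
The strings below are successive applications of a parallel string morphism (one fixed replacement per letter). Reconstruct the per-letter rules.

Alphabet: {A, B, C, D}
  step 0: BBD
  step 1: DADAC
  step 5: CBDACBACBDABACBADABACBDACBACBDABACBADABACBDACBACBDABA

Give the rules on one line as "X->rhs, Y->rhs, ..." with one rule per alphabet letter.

A->BA, B->DA, C->CB, D->C

  step 0 ⇒ step 1: BBD ⇒ DA·DA·C
    B ↦ DA
    D ↦ C
    A ↦ BA  (constrained at step 1)
    C ↦ CB  (constrained at step 1)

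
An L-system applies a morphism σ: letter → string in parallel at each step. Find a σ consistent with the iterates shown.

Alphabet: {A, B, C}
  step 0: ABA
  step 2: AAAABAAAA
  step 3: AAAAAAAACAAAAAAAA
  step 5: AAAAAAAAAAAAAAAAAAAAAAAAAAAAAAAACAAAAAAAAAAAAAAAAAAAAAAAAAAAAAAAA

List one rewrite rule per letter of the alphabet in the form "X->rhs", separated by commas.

A->AA, B->C, C->B

  step 2 ⇒ step 3: AAAABAAAA ⇒ AA·AA·AA·AA·C·AA·AA·AA·AA
    A ↦ AA
    B ↦ C
    C ↦ B  (constrained at step 3)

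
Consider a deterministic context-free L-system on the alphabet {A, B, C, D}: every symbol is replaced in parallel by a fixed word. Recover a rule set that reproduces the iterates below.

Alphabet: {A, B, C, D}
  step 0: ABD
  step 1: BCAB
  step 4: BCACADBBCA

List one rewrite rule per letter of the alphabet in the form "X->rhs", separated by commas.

A->B, B->CA, C->D, D->B

  step 0 ⇒ step 1: ABD ⇒ B·CA·B
    A ↦ B
    B ↦ CA
    D ↦ B
    C ↦ D  (constrained at step 1)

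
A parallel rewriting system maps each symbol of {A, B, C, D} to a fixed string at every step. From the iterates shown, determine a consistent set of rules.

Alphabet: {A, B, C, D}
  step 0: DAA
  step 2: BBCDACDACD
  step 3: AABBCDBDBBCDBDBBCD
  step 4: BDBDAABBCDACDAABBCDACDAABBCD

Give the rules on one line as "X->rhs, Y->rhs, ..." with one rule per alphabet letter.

A->BD, B->A, C->BB, D->CD

  step 3 ⇒ step 4: AABBCDBDBBCDBDBBCD ⇒ BD·BD·A·A·BB·CD·A·CD·A·A·BB·CD·A·CD·A·A·BB·CD
    A ↦ BD
    B ↦ A
    C ↦ BB
    D ↦ CD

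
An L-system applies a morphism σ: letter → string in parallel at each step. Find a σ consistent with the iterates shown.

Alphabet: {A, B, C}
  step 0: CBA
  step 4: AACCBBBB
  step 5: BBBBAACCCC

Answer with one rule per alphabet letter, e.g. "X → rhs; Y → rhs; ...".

A->BB, B->C, C->A

  step 4 ⇒ step 5: AACCBBBB ⇒ BB·BB·A·A·C·C·C·C
    A ↦ BB
    B ↦ C
    C ↦ A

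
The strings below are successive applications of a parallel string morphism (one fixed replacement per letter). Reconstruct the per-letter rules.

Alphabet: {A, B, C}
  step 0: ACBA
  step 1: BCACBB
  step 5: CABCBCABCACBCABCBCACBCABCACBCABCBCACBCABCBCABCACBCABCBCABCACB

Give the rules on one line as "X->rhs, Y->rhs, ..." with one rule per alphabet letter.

  step 0 ⇒ step 1: ACBA ⇒ B·CA·CB·B
    A ↦ B
    B ↦ CB
    C ↦ CA

A->B, B->CB, C->CA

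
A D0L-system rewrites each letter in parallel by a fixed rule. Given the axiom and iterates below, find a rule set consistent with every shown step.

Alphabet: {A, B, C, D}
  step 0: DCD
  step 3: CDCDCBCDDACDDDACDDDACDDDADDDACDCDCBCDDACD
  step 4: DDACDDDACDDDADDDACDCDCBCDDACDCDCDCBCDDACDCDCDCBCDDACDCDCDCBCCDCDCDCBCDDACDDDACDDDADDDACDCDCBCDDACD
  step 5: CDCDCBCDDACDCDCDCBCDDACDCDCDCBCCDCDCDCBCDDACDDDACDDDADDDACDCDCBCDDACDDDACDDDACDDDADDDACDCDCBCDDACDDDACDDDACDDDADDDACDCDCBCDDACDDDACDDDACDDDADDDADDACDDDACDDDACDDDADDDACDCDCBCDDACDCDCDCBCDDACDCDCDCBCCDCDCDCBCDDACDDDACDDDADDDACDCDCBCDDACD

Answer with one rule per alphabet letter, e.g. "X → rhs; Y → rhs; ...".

  step 4 ⇒ step 5: DDACDDDACDDDADDDACDCDCBCDDACDCDCDCBCDDACDCDCDCBCDDACDCDCDCBCCDCDCDCBCDDACDDDACDDDADDDACDCDCBCDDACD ⇒ CD·CD·CBC·DDA·CD·CD·CD·CBC·DDA·CD·CD·CD·CBC·CD·CD·CD·CBC·DDA·CD·DDA·CD·DDA·D·DDA·CD·CD·CBC·DDA·CD·DDA·CD·DDA·CD·DDA·D·DDA·CD·CD·CBC·DDA·CD·DDA·CD·DDA·CD·DDA·D·DDA·CD·CD·CBC·DDA·CD·DDA·CD·DDA·CD·DDA·D·DDA·DDA·CD·DDA·CD·DDA·CD·DDA·D·DDA·CD·CD·CBC·DDA·CD·CD·CD·CBC·DDA·CD·CD·CD·CBC·CD·CD·CD·CBC·DDA·CD·DDA·CD·DDA·D·DDA·CD·CD·CBC·DDA·CD
    A ↦ CBC
    B ↦ D
    C ↦ DDA
    D ↦ CD

A->CBC, B->D, C->DDA, D->CD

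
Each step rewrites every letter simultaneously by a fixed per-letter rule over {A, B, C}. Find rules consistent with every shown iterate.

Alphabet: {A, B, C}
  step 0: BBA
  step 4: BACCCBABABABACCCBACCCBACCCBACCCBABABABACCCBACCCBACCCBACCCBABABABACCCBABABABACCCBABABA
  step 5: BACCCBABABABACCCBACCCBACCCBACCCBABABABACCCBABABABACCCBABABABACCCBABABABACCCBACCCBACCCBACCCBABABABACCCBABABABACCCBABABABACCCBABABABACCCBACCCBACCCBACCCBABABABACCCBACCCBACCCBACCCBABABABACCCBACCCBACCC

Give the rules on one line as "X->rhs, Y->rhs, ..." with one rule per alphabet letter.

A->CCC, B->BA, C->BA

  step 4 ⇒ step 5: BACCCBABABABACCCBACCCBACCCBACCCBABABABACCCBACCCBACCCBACCCBABABABACCCBABABABACCCBABABA ⇒ BA·CCC·BA·BA·BA·BA·CCC·BA·CCC·BA·CCC·BA·CCC·BA·BA·BA·BA·CCC·BA·BA·BA·BA·CCC·BA·BA·BA·BA·CCC·BA·BA·BA·BA·CCC·BA·CCC·BA·CCC·BA·CCC·BA·BA·BA·BA·CCC·BA·BA·BA·BA·CCC·BA·BA·BA·BA·CCC·BA·BA·BA·BA·CCC·BA·CCC·BA·CCC·BA·CCC·BA·BA·BA·BA·CCC·BA·CCC·BA·CCC·BA·CCC·BA·BA·BA·BA·CCC·BA·CCC·BA·CCC
    A ↦ CCC
    B ↦ BA
    C ↦ BA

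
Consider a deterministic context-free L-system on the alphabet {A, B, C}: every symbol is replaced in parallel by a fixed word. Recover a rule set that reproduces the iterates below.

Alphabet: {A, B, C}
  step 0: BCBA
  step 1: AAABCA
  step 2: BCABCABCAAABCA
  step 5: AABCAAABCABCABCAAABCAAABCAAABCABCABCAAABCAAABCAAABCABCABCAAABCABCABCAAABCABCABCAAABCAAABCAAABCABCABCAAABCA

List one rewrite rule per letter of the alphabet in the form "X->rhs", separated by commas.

  step 1 ⇒ step 2: AAABCA ⇒ BCA·BCA·BCA·A·A·BCA
    A ↦ BCA
    B ↦ A
    C ↦ A

A->BCA, B->A, C->A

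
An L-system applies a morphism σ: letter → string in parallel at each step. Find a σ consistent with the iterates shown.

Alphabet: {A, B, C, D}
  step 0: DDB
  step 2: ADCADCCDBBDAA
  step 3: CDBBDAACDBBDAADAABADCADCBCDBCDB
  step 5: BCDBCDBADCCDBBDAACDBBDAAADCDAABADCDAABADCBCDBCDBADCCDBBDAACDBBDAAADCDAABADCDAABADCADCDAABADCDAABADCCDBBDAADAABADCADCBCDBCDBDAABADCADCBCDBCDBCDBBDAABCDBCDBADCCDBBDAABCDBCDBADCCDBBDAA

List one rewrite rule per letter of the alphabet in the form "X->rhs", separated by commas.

A->CDB, B->ADC, C->DAA, D->B

  step 2 ⇒ step 3: ADCADCCDBBDAA ⇒ CDB·B·DAA·CDB·B·DAA·DAA·B·ADC·ADC·B·CDB·CDB
    A ↦ CDB
    B ↦ ADC
    C ↦ DAA
    D ↦ B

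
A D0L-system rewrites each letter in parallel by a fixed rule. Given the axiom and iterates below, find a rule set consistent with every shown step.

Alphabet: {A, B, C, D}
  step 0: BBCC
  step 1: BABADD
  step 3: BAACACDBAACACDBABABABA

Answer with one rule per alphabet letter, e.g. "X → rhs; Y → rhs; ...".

A->AC, B->BA, C->D, D->BB

  step 0 ⇒ step 1: BBCC ⇒ BA·BA·D·D
    B ↦ BA
    C ↦ D
    A ↦ AC  (constrained at step 1)
    D ↦ BB  (constrained at step 1)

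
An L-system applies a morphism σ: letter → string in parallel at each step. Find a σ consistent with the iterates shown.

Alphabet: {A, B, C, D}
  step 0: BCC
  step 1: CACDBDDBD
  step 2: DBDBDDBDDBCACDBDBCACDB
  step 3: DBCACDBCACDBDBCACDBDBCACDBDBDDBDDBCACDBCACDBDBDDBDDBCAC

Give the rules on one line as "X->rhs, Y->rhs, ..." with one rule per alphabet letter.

  step 2 ⇒ step 3: DBDBDDBDDBCACDBDBCACDB ⇒ DB·CAC·DB·CAC·DB·DB·CAC·DB·DB·CAC·DBD·BD·DBD·DB·CAC·DB·CAC·DBD·BD·DBD·DB·CAC
    A ↦ BD
    B ↦ CAC
    C ↦ DBD
    D ↦ DB

A->BD, B->CAC, C->DBD, D->DB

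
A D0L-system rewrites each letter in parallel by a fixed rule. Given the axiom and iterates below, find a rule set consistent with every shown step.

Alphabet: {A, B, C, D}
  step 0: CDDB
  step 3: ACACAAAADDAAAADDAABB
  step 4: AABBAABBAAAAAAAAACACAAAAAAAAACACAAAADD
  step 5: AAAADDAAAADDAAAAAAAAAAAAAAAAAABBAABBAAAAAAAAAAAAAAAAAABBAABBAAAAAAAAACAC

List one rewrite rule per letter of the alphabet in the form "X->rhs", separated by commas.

  step 4 ⇒ step 5: AABBAABBAAAAAAAAACACAAAAAAAAACACAAAADD ⇒ AA·AA·D·D·AA·AA·D·D·AA·AA·AA·AA·AA·AA·AA·AA·AA·BB·AA·BB·AA·AA·AA·AA·AA·AA·AA·AA·AA·BB·AA·BB·AA·AA·AA·AA·AC·AC
    A ↦ AA
    B ↦ D
    C ↦ BB
    D ↦ AC

A->AA, B->D, C->BB, D->AC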